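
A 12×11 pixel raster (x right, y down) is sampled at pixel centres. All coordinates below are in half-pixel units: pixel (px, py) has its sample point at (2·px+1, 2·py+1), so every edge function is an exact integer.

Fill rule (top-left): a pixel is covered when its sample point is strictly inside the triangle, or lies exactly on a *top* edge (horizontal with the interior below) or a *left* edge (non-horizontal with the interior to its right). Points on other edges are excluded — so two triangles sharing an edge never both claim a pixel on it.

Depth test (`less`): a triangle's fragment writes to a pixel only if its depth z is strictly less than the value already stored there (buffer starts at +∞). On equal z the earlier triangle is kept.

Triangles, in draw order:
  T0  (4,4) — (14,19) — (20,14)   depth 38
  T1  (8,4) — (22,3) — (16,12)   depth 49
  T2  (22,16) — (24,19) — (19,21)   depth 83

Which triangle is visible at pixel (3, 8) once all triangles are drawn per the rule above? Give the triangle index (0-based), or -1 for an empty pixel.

T0:
  2·area = 140  (B↔C swapped to make it positive)
  edge (4, 4)→(20, 14): d=(16,10) right/bottom  bias=-1
  edge (20, 14)→(14, 19): d=(-6,5) right/bottom  bias=-1
  edge (14, 19)→(4, 4): d=(-10,-15) top-left  bias=+0
    (2,2)@(5, 5): e=[6,129,5] → █
    (3,2)@(7, 5): e=[-14,119,35] → ·
    (2,3)@(5, 7): e=[38,117,-15] → ·
    (3,3)@(7, 7): e=[18,107,15] → █
    (4,3)@(9, 7): e=[-2,97,45] → ·
    (3,4)@(7, 9): e=[50,95,-5] → ·
    (4,4)@(9, 9): e=[30,85,25] → █
    (5,4)@(11, 9): e=[10,75,55] → █
    (6,4)@(13, 9): e=[-10,65,85] → ·
    (4,5)@(9, 11): e=[62,73,5] → █
    (6,5)@(13, 11): e=[22,53,65] → █
    (7,5)@(15, 11): e=[2,43,95] → █
  covered (17 px):
    · · · · · · · · · · · ·
    · · · · · · · · · · · ·
    · · █ · · · · · · · · ·
    · · · █ · · · · · · · ·
    · · · · █ █ · · · · · ·
    · · · · █ █ █ █ · · · ·
    · · · · · █ █ █ █ · · ·
    · · · · · · █ █ █ · · ·
    · · · · · · █ █ · · · ·
    · · · · · · · · · · · ·
    · · · · · · · · · · · ·
T1:
  2·area = 120
  edge (8, 4)→(22, 3): d=(14,-1) top-left  bias=+0
  edge (22, 3)→(16, 12): d=(-6,9) right/bottom  bias=-1
  edge (16, 12)→(8, 4): d=(-8,-8) top-left  bias=+0
    (2,0)@(5, 1): e=[-45,165,0] → ·  [on edge]
    (3,1)@(7, 3): e=[-15,135,0] → ·  [on edge]
    (4,2)@(9, 5): e=[15,105,0] → █  [on edge]
    (5,2)@(11, 5): e=[17,87,16] → █
    (6,2)@(13, 5): e=[19,69,32] → █
    (7,2)@(15, 5): e=[21,51,48] → █
    (8,2)@(17, 5): e=[23,33,64] → █
    (9,2)@(19, 5): e=[25,15,80] → █
    (10,2)@(21, 5): e=[27,-3,96] → ·
    (4,3)@(9, 7): e=[43,93,-16] → ·
    (5,3)@(11, 7): e=[45,75,0] → █  [on edge]
    (10,3)@(21, 7): e=[55,-15,80] → ·
    (6,4)@(13, 9): e=[75,45,0] → █  [on edge]
    (7,5)@(15, 11): e=[105,15,0] → █  [on edge]
    (8,6)@(17, 13): e=[135,-15,0] → ·  [on edge]
    (9,7)@(19, 15): e=[165,-45,0] → ·  [on edge]
    (10,8)@(21, 17): e=[195,-75,0] → ·  [on edge]
    (11,9)@(23, 19): e=[225,-105,0] → ·  [on edge]
  covered (15 px):
    · · · · · · · · · · · ·
    · · · · · · · · · · · ·
    · · · · █ █ █ █ █ █ · ·
    · · · · · █ █ █ █ █ · ·
    · · · · · · █ █ █ · · ·
    · · · · · · · █ · · · ·
    · · · · · · · · · · · ·
    · · · · · · · · · · · ·
    · · · · · · · · · · · ·
    · · · · · · · · · · · ·
    · · · · · · · · · · · ·
T2:
  2·area = 19
  edge (22, 16)→(24, 19): d=(2,3) right/bottom  bias=-1
  edge (24, 19)→(19, 21): d=(-5,2) right/bottom  bias=-1
  edge (19, 21)→(22, 16): d=(3,-5) top-left  bias=+0
    (10,9)@(21, 19): e=[9,6,4] → █
    (11,9)@(23, 19): e=[3,2,14] → █
    (9,10)@(19, 21): e=[19,0,0] → ·  [on edge]
    (10,10)@(21, 21): e=[13,-4,10] → ·
    (11,10)@(23, 21): e=[7,-8,20] → ·
  covered (2 px):
    · · · · · · · · · · · ·
    · · · · · · · · · · · ·
    · · · · · · · · · · · ·
    · · · · · · · · · · · ·
    · · · · · · · · · · · ·
    · · · · · · · · · · · ·
    · · · · · · · · · · · ·
    · · · · · · · · · · · ·
    · · · · · · · · · · · ·
    · · · · · · · · · · █ █
    · · · · · · · · · · · ·

Z-buffer (winner per pixel, '.' = empty):
  . . . . . . . . . . . .
  . . . . . . . . . . . .
  . . 0 . 1 1 1 1 1 1 . .
  . . . 0 . 1 1 1 1 1 . .
  . . . . 0 0 1 1 1 . . .
  . . . . 0 0 0 0 . . . .
  . . . . . 0 0 0 0 . . .
  . . . . . . 0 0 0 . . .
  . . . . . . 0 0 . . . .
  . . . . . . . . . . 2 2
  . . . . . . . . . . . .

Result: -1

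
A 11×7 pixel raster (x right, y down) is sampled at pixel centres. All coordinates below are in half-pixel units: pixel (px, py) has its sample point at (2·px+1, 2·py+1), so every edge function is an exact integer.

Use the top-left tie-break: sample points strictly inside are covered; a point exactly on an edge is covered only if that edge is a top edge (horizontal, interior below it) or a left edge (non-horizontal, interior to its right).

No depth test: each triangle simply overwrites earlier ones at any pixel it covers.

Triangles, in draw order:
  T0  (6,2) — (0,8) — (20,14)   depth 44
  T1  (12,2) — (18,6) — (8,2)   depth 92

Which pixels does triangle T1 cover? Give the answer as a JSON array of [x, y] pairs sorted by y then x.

T0:
  2·area = 156  (B↔C swapped to make it positive)
  edge (6, 2)→(20, 14): d=(14,12) right/bottom  bias=-1
  edge (20, 14)→(0, 8): d=(-20,-6) top-left  bias=+0
  edge (0, 8)→(6, 2): d=(6,-6) top-left  bias=+0
    (3,0)@(7, 1): e=[-26,182,0] → ·  [on edge]
    (2,1)@(5, 3): e=[26,130,0] → #  [on edge]
    (3,1)@(7, 3): e=[2,142,12] → #
    (4,1)@(9, 3): e=[-22,154,24] → ·
    (1,2)@(3, 5): e=[78,78,0] → #  [on edge]
    (4,2)@(9, 5): e=[6,114,36] → #
    (5,2)@(11, 5): e=[-18,126,48] → ·
    (0,3)@(1, 7): e=[130,26,0] → #  [on edge]
    (5,3)@(11, 7): e=[10,86,60] → #
    (6,3)@(13, 7): e=[-14,98,72] → ·
    (0,4)@(1, 9): e=[158,-14,12] → ·
    (1,4)@(3, 9): e=[134,-2,24] → ·
  covered (21 px):
    · · · · · · · · · · ·
    · · # # · · · · · · ·
    · # # # # · · · · · ·
    # # # # # # · · · · ·
    · · # # # # # · · · ·
    · · · · · # # # · · ·
    · · · · · · · · # · ·
T1:
  2·area = 16
  edge (12, 2)→(18, 6): d=(6,4) right/bottom  bias=-1
  edge (18, 6)→(8, 2): d=(-10,-4) top-left  bias=+0
  edge (8, 2)→(12, 2): d=(4,0) top-left  bias=+0
    (5,1)@(11, 3): e=[10,2,4] → #
    (6,1)@(13, 3): e=[2,10,4] → #
    (7,1)@(15, 3): e=[-6,18,4] → ·
    (5,2)@(11, 5): e=[22,-18,12] → ·
    (6,2)@(13, 5): e=[14,-10,12] → ·
  covered (2 px):
    · · · · · · · · · · ·
    · · · · · # # · · · ·
    · · · · · · · · · · ·
    · · · · · · · · · · ·
    · · · · · · · · · · ·
    · · · · · · · · · · ·
    · · · · · · · · · · ·

Final: [[5,1],[6,1]]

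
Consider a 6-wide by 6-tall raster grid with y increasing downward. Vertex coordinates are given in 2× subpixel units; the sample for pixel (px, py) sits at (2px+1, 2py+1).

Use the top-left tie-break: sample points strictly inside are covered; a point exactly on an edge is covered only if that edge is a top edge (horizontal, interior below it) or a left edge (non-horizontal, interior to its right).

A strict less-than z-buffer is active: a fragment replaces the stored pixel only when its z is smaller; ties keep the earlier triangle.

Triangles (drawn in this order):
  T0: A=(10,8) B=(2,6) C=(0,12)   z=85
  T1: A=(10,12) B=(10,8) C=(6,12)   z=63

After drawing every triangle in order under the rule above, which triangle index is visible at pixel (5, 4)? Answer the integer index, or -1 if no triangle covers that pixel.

T0:
  2·area = 52  (B↔C swapped to make it positive)
  edge (10, 8)→(0, 12): d=(-10,4) right/bottom  bias=-1
  edge (0, 12)→(2, 6): d=(2,-6) top-left  bias=+0
  edge (2, 6)→(10, 8): d=(8,2) right/bottom  bias=-1
    (1,1)@(3, 3): e=[78,0,-26] → ·  [on edge]
    (1,3)@(3, 7): e=[38,8,6] → #
    (2,3)@(5, 7): e=[30,20,2] → #
    (3,3)@(7, 7): e=[22,32,-2] → ·
    (0,4)@(1, 9): e=[26,0,26] → #  [on edge]
    (3,4)@(7, 9): e=[2,36,14] → #
    (4,4)@(9, 9): e=[-6,48,10] → ·
    (0,5)@(1, 11): e=[6,4,42] → #
    (1,5)@(3, 11): e=[-2,16,38] → ·
    (2,5)@(5, 11): e=[-10,28,34] → ·
    (3,5)@(7, 11): e=[-18,40,30] → ·
  covered (7 px):
    · · · · · ·
    · · · · · ·
    · · · · · ·
    · # # · · ·
    # # # # · ·
    # · · · · ·
T1:
  2·area = 16  (B↔C swapped to make it positive)
  edge (10, 12)→(6, 12): d=(-4,0) right/bottom  bias=-1
  edge (6, 12)→(10, 8): d=(4,-4) top-left  bias=+0
  edge (10, 8)→(10, 12): d=(0,4) right/bottom  bias=-1
    (5,3)@(11, 7): e=[20,0,-4] → ·  [on edge]
    (4,4)@(9, 9): e=[12,0,4] → #  [on edge]
    (5,4)@(11, 9): e=[12,8,-4] → ·
    (3,5)@(7, 11): e=[4,0,12] → #  [on edge]
    (5,5)@(11, 11): e=[4,16,-4] → ·
  covered (3 px):
    · · · · · ·
    · · · · · ·
    · · · · · ·
    · · · · · ·
    · · · · # ·
    · · · # # ·

Z-buffer (winner per pixel, '.' = empty):
  . . . . . .
  . . . . . .
  . . . . . .
  . 0 0 . . .
  0 0 0 0 1 .
  0 . . 1 1 .

Final: -1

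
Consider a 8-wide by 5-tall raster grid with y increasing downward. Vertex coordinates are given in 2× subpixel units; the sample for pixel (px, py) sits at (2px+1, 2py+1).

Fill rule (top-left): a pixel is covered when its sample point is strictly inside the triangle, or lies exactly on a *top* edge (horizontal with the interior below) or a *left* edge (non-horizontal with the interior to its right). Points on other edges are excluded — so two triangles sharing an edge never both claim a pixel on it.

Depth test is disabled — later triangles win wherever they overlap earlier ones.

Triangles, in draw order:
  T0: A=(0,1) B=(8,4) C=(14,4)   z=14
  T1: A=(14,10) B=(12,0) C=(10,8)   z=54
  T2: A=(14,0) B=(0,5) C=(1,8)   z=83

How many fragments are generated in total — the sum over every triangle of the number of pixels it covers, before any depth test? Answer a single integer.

T0:
  2·area = 18  (B↔C swapped to make it positive)
  edge (0, 1)→(14, 4): d=(14,3) right/bottom  bias=-1
  edge (14, 4)→(8, 4): d=(-6,0) right/bottom  bias=-1
  edge (8, 4)→(0, 1): d=(-8,-3) top-left  bias=+0
    (3,1)@(7, 3): e=[7,6,5] → X
    (4,1)@(9, 3): e=[1,6,11] → X
    (5,1)@(11, 3): e=[-5,6,17] → .
    (3,2)@(7, 5): e=[35,-6,-11] → .
    (4,2)@(9, 5): e=[29,-6,-5] → .
  covered (2 px):
    . . . . . . . .
    . . . X X . . .
    . . . . . . . .
    . . . . . . . .
    . . . . . . . .
T1:
  2·area = 36  (B↔C swapped to make it positive)
  edge (14, 10)→(10, 8): d=(-4,-2) top-left  bias=+0
  edge (10, 8)→(12, 0): d=(2,-8) top-left  bias=+0
  edge (12, 0)→(14, 10): d=(2,10) right/bottom  bias=-1
    (5,2)@(11, 5): e=[14,2,20] → X
    (6,2)@(13, 5): e=[18,18,0] → .  [on edge]
    (5,3)@(11, 7): e=[6,6,24] → X
    (6,3)@(13, 7): e=[10,22,4] → X
    (7,3)@(15, 7): e=[14,38,-16] → .
    (5,4)@(11, 9): e=[-2,10,28] → .
    (6,4)@(13, 9): e=[2,26,8] → X
    (7,4)@(15, 9): e=[6,42,-12] → .
  covered (4 px):
    . . . . . . . .
    . . . . . . . .
    . . . . . X . .
    . . . . . X X .
    . . . . . . X .
T2:
  2·area = 47  (B↔C swapped to make it positive)
  edge (14, 0)→(1, 8): d=(-13,8) right/bottom  bias=-1
  edge (1, 8)→(0, 5): d=(-1,-3) top-left  bias=+0
  edge (0, 5)→(14, 0): d=(14,-5) top-left  bias=+0
    (3,1)@(7, 3): e=[17,23,7] → X
    (4,1)@(9, 3): e=[1,29,17] → X
    (5,1)@(11, 3): e=[-15,35,27] → .
    (0,2)@(1, 5): e=[39,3,5] → X
    (1,2)@(3, 5): e=[23,9,15] → X
    (2,2)@(5, 5): e=[7,15,25] → X
    (3,2)@(7, 5): e=[-9,21,35] → .
    (4,2)@(9, 5): e=[-25,27,45] → .
    (0,3)@(1, 7): e=[13,1,33] → X
    (1,3)@(3, 7): e=[-3,7,43] → .
    (2,3)@(5, 7): e=[-19,13,53] → .
    (0,4)@(1, 9): e=[-13,-1,61] → .
  covered (6 px):
    . . . . . . . .
    . . . X X . . .
    X X X . . . . .
    X . . . . . . .
    . . . . . . . .

Answer: 12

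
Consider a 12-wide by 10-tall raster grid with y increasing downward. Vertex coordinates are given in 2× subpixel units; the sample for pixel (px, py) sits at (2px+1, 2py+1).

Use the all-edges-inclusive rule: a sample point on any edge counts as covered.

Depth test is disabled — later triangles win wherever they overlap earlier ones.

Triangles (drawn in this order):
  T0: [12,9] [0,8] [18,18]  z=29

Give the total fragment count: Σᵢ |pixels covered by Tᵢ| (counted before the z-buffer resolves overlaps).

T0:
  2·area = 102  (B↔C swapped to make it positive)
  edge (12, 9)→(18, 18): d=(6,9) inclusive
  edge (18, 18)→(0, 8): d=(-18,-10) inclusive
  edge (0, 8)→(12, 9): d=(12,1) inclusive
    (1,4)@(3, 9): e=[81,12,9] → █
    (2,4)@(5, 9): e=[63,32,7] → █
    (3,4)@(7, 9): e=[45,52,5] → █
    (4,4)@(9, 9): e=[27,72,3] → █
    (5,4)@(11, 9): e=[9,92,1] → █
    (6,4)@(13, 9): e=[-9,112,-1] → ·
    (1,5)@(3, 11): e=[93,-24,33] → ·
    (2,5)@(5, 11): e=[75,-4,31] → ·
    (3,5)@(7, 11): e=[57,16,29] → █
    (6,5)@(13, 11): e=[3,76,23] → █
    (7,5)@(15, 11): e=[-15,96,21] → ·
    (3,6)@(7, 13): e=[69,-20,53] → ·
    (4,6)@(9, 13): e=[51,0,51] → █  [on edge]
  covered (15 px):
    · · · · · · · · · · · ·
    · · · · · · · · · · · ·
    · · · · · · · · · · · ·
    · · · · · · · · · · · ·
    · █ █ █ █ █ · · · · · ·
    · · · █ █ █ █ · · · · ·
    · · · · █ █ █ · · · · ·
    · · · · · · █ █ · · · ·
    · · · · · · · · █ · · ·
    · · · · · · · · · · · ·

Answer: 15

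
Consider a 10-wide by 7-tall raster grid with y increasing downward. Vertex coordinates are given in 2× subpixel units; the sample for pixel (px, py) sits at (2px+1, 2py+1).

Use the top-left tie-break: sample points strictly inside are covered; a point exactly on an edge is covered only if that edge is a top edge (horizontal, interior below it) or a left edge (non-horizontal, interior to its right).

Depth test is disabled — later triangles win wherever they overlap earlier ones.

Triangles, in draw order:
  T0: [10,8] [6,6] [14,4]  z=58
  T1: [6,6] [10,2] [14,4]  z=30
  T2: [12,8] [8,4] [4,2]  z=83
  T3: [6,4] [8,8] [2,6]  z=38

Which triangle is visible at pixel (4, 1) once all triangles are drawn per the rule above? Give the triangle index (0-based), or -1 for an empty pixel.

T0:
  2·area = 24
  edge (10, 8)→(6, 6): d=(-4,-2) top-left  bias=+0
  edge (6, 6)→(14, 4): d=(8,-2) top-left  bias=+0
  edge (14, 4)→(10, 8): d=(-4,4) right/bottom  bias=-1
    (8,0)@(17, 1): e=[42,-18,0] → .  [on edge]
    (7,1)@(15, 3): e=[30,-6,0] → .  [on edge]
    (5,2)@(11, 5): e=[14,2,8] → X
    (6,2)@(13, 5): e=[18,6,0] → .  [on edge]
    (4,3)@(9, 7): e=[2,14,8] → X
    (5,3)@(11, 7): e=[6,18,0] → .  [on edge]
    (4,4)@(9, 9): e=[-6,30,0] → .  [on edge]
    (3,5)@(7, 11): e=[-18,42,0] → .  [on edge]
    (2,6)@(5, 13): e=[-30,54,0] → .  [on edge]
  covered (2 px):
    . . . . . . . . . .
    . . . . . . . . . .
    . . . . . X . . . .
    . . . . X . . . . .
    . . . . . . . . . .
    . . . . . . . . . .
    . . . . . . . . . .
T1:
  2·area = 24
  edge (6, 6)→(10, 2): d=(4,-4) top-left  bias=+0
  edge (10, 2)→(14, 4): d=(4,2) right/bottom  bias=-1
  edge (14, 4)→(6, 6): d=(-8,2) right/bottom  bias=-1
    (5,0)@(11, 1): e=[0,-6,30] → .  [on edge]
    (4,1)@(9, 3): e=[0,6,18] → X  [on edge]
    (5,1)@(11, 3): e=[8,2,14] → X
    (6,1)@(13, 3): e=[16,-2,10] → .
    (3,2)@(7, 5): e=[0,18,6] → X  [on edge]
    (5,2)@(11, 5): e=[16,10,-2] → .
    (2,3)@(5, 7): e=[0,30,-6] → .  [on edge]
    (3,3)@(7, 7): e=[8,26,-10] → .
    (4,3)@(9, 7): e=[16,22,-14] → .
    (1,4)@(3, 9): e=[0,42,-18] → .  [on edge]
    (0,5)@(1, 11): e=[0,54,-30] → .  [on edge]
  covered (4 px):
    . . . . . . . . . .
    . . . . X X . . . .
    . . . X X . . . . .
    . . . . . . . . . .
    . . . . . . . . . .
    . . . . . . . . . .
    . . . . . . . . . .
T2:
  2·area = 8  (B↔C swapped to make it positive)
  edge (12, 8)→(4, 2): d=(-8,-6) top-left  bias=+0
  edge (4, 2)→(8, 4): d=(4,2) right/bottom  bias=-1
  edge (8, 4)→(12, 8): d=(4,4) right/bottom  bias=-1
    (2,0)@(5, 1): e=[14,-6,0] → .  [on edge]
    (3,1)@(7, 3): e=[10,-2,0] → .  [on edge]
    (4,2)@(9, 5): e=[6,2,0] → .  [on edge]
    (5,3)@(11, 7): e=[2,6,0] → .  [on edge]
    (6,4)@(13, 9): e=[-2,10,0] → .  [on edge]
    (7,5)@(15, 11): e=[-6,14,0] → .  [on edge]
    (8,6)@(17, 13): e=[-10,18,0] → .  [on edge]
  covered (0 px):
    . . . . . . . . . .
    . . . . . . . . . .
    . . . . . . . . . .
    . . . . . . . . . .
    . . . . . . . . . .
    . . . . . . . . . .
    . . . . . . . . . .
T3:
  2·area = 20
  edge (6, 4)→(8, 8): d=(2,4) right/bottom  bias=-1
  edge (8, 8)→(2, 6): d=(-6,-2) top-left  bias=+0
  edge (2, 6)→(6, 4): d=(4,-2) top-left  bias=+0
    (2,2)@(5, 5): e=[6,12,2] → X
    (3,2)@(7, 5): e=[-2,16,6] → .
    (2,3)@(5, 7): e=[10,0,10] → X  [on edge]
    (3,3)@(7, 7): e=[2,4,14] → X
    (4,3)@(9, 7): e=[-6,8,18] → .
    (2,4)@(5, 9): e=[14,-12,18] → .
    (3,4)@(7, 9): e=[6,-8,22] → .
    (5,4)@(11, 9): e=[-10,0,30] → .  [on edge]
    (8,5)@(17, 11): e=[-30,0,50] → .  [on edge]
  covered (3 px):
    . . . . . . . . . .
    . . . . . . . . . .
    . . X . . . . . . .
    . . X X . . . . . .
    . . . . . . . . . .
    . . . . . . . . . .
    . . . . . . . . . .

Z-buffer (winner per pixel, '.' = empty):
  . . . . . . . . . .
  . . . . 1 1 . . . .
  . . 3 1 1 0 . . . .
  . . 3 3 0 . . . . .
  . . . . . . . . . .
  . . . . . . . . . .
  . . . . . . . . . .

Result: 1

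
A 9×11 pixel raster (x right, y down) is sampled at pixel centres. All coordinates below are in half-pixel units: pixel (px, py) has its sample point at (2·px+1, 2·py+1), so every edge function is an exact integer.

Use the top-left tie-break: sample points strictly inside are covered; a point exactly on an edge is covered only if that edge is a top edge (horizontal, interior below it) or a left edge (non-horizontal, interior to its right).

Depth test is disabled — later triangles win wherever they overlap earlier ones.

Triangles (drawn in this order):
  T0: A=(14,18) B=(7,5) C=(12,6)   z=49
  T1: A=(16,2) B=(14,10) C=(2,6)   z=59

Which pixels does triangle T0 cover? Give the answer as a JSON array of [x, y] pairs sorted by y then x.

T0:
  2·area = 58
  edge (14, 18)→(7, 5): d=(-7,-13) top-left  bias=+0
  edge (7, 5)→(12, 6): d=(5,1) right/bottom  bias=-1
  edge (12, 6)→(14, 18): d=(2,12) right/bottom  bias=-1
    (3,2)@(7, 5): e=[0,0,58] → ·  [on edge]
    (4,3)@(9, 7): e=[12,8,38] → █
    (5,3)@(11, 7): e=[38,6,14] → █
    (6,3)@(13, 7): e=[64,4,-10] → ·
    (8,3)@(17, 7): e=[116,0,-58] → ·  [on edge]
    (4,4)@(9, 9): e=[-2,18,42] → ·
    (5,4)@(11, 9): e=[24,16,18] → █
    (6,4)@(13, 9): e=[50,14,-6] → ·
    (5,5)@(11, 11): e=[10,26,22] → █
    (6,5)@(13, 11): e=[36,24,-2] → ·
    (5,6)@(11, 13): e=[-4,36,26] → ·
    (6,6)@(13, 13): e=[22,34,2] → █
  covered (6 px):
    · · · · · · · · ·
    · · · · · · · · ·
    · · · · · · · · ·
    · · · · █ █ · · ·
    · · · · · █ · · ·
    · · · · · █ · · ·
    · · · · · · █ · ·
    · · · · · · █ · ·
    · · · · · · · · ·
    · · · · · · · · ·
    · · · · · · · · ·
T1:
  2·area = 104
  edge (16, 2)→(14, 10): d=(-2,8) right/bottom  bias=-1
  edge (14, 10)→(2, 6): d=(-12,-4) top-left  bias=+0
  edge (2, 6)→(16, 2): d=(14,-4) top-left  bias=+0
    (6,1)@(13, 3): e=[22,80,2] → █
    (7,1)@(15, 3): e=[6,88,10] → █
    (8,1)@(17, 3): e=[-10,96,18] → ·
    (3,2)@(7, 5): e=[66,32,6] → █
    (4,2)@(9, 5): e=[50,40,14] → █
    (5,2)@(11, 5): e=[34,48,22] → █
    (8,2)@(17, 5): e=[-14,72,46] → ·
    (2,3)@(5, 7): e=[78,0,26] → █  [on edge]
    (7,3)@(15, 7): e=[-2,40,66] → ·
    (2,4)@(5, 9): e=[74,-24,54] → ·
    (3,4)@(7, 9): e=[58,-16,62] → ·
    (4,4)@(9, 9): e=[42,-8,70] → ·
    (5,4)@(11, 9): e=[26,0,78] → █  [on edge]
    (8,5)@(17, 11): e=[-26,0,130] → ·  [on edge]
  covered (14 px):
    · · · · · · · · ·
    · · · · · · █ █ ·
    · · · █ █ █ █ █ ·
    · · █ █ █ █ █ · ·
    · · · · · █ █ · ·
    · · · · · · · · ·
    · · · · · · · · ·
    · · · · · · · · ·
    · · · · · · · · ·
    · · · · · · · · ·
    · · · · · · · · ·

Result: [[4,3],[5,3],[5,4],[5,5],[6,6],[6,7]]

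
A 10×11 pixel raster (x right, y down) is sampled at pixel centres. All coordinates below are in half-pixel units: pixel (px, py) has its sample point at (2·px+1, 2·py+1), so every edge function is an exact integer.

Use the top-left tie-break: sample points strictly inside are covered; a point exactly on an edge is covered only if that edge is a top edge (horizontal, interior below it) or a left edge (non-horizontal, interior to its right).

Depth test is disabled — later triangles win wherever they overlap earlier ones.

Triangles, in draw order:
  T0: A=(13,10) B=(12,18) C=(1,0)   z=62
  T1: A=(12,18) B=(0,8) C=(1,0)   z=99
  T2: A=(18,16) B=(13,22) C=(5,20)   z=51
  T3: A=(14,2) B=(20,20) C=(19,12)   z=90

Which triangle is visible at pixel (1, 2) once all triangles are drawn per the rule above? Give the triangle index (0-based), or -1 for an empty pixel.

T0:
  2·area = 106
  edge (13, 10)→(12, 18): d=(-1,8) right/bottom  bias=-1
  edge (12, 18)→(1, 0): d=(-11,-18) top-left  bias=+0
  edge (1, 0)→(13, 10): d=(12,10) right/bottom  bias=-1
    (1,1)@(3, 3): e=[87,3,16] → X
    (2,1)@(5, 3): e=[71,39,-4] → .
    (1,2)@(3, 5): e=[85,-19,40] → .
    (2,2)@(5, 5): e=[69,17,20] → X
    (3,2)@(7, 5): e=[53,53,0] → .  [on edge]
    (2,3)@(5, 7): e=[67,-5,44] → .
    (3,3)@(7, 7): e=[51,31,24] → X
    (4,3)@(9, 7): e=[35,67,4] → X
    (5,3)@(11, 7): e=[19,103,-16] → .
    (3,4)@(7, 9): e=[49,9,48] → X
    (5,4)@(11, 9): e=[17,81,8] → X
    (6,4)@(13, 9): e=[1,117,-12] → .
    (9,7)@(19, 15): e=[-53,159,0] → .  [on edge]
  covered (12 px):
    . . . . . . . . . .
    . X . . . . . . . .
    . . X . . . . . . .
    . . . X X . . . . .
    . . . X X X . . . .
    . . . . X X . . . .
    . . . . X X . . . .
    . . . . . X . . . .
    . . . . . . . . . .
    . . . . . . . . . .
    . . . . . . . . . .
T1:
  2·area = 106
  edge (12, 18)→(0, 8): d=(-12,-10) top-left  bias=+0
  edge (0, 8)→(1, 0): d=(1,-8) top-left  bias=+0
  edge (1, 0)→(12, 18): d=(11,18) right/bottom  bias=-1
    (0,0)@(1, 1): e=[94,1,11] → X
    (1,0)@(3, 1): e=[114,17,-25] → .
    (0,1)@(1, 3): e=[70,3,33] → X
    (1,1)@(3, 3): e=[90,19,-3] → .
    (0,2)@(1, 5): e=[46,5,55] → X
    (1,2)@(3, 5): e=[66,21,19] → X
    (2,2)@(5, 5): e=[86,37,-17] → .
    (0,3)@(1, 7): e=[22,7,77] → X
    (2,3)@(5, 7): e=[62,39,5] → X
    (3,3)@(7, 7): e=[82,55,-31] → .
    (0,4)@(1, 9): e=[-2,9,99] → .
    (1,4)@(3, 9): e=[18,25,63] → X
  covered (14 px):
    X . . . . . . . . .
    X . . . . . . . . .
    X X . . . . . . . .
    X X X . . . . . . .
    . X X . . . . . . .
    . . X X . . . . . .
    . . . X . . . . . .
    . . . . X . . . . .
    . . . . . X . . . .
    . . . . . . . . . .
    . . . . . . . . . .
T2:
  2·area = 58
  edge (18, 16)→(13, 22): d=(-5,6) right/bottom  bias=-1
  edge (13, 22)→(5, 20): d=(-8,-2) top-left  bias=+0
  edge (5, 20)→(18, 16): d=(13,-4) top-left  bias=+0
    (7,8)@(15, 17): e=[13,44,1] → X
    (8,8)@(17, 17): e=[1,48,9] → X
    (9,8)@(19, 17): e=[-11,52,17] → .
    (0,9)@(1, 19): e=[87,0,-29] → .  [on edge]
    (4,9)@(9, 19): e=[39,16,3] → X
    (5,9)@(11, 19): e=[27,20,11] → X
    (6,9)@(13, 19): e=[15,24,19] → X
    (8,9)@(17, 19): e=[-9,32,35] → .
    (4,10)@(9, 21): e=[29,0,29] → X  [on edge]
    (7,10)@(15, 21): e=[-7,12,53] → .
  covered (9 px):
    . . . . . . . . . .
    . . . . . . . . . .
    . . . . . . . . . .
    . . . . . . . . . .
    . . . . . . . . . .
    . . . . . . . . . .
    . . . . . . . . . .
    . . . . . . . . . .
    . . . . . . . X X .
    . . . . X X X X . .
    . . . . X X X . . .
T3:
  2·area = 30  (B↔C swapped to make it positive)
  edge (14, 2)→(19, 12): d=(5,10) right/bottom  bias=-1
  edge (19, 12)→(20, 20): d=(1,8) right/bottom  bias=-1
  edge (20, 20)→(14, 2): d=(-6,-18) top-left  bias=+0
    (7,2)@(15, 5): e=[5,25,0] → X  [on edge]
    (8,2)@(17, 5): e=[-15,9,36] → .
    (7,3)@(15, 7): e=[15,27,-12] → .
    (8,4)@(17, 9): e=[5,13,12] → X
    (9,4)@(19, 9): e=[-15,-3,48] → .
    (8,5)@(17, 11): e=[15,15,0] → X  [on edge]
    (9,5)@(19, 11): e=[-5,-1,36] → .
    (8,6)@(17, 13): e=[25,17,-12] → .
    (9,6)@(19, 13): e=[5,1,24] → X
    (9,7)@(19, 15): e=[15,3,12] → X
    (9,8)@(19, 17): e=[25,5,0] → X  [on edge]
    (9,9)@(19, 19): e=[35,7,-12] → .
  covered (6 px):
    . . . . . . . . . .
    . . . . . . . . . .
    . . . . . . . X . .
    . . . . . . . . . .
    . . . . . . . . X .
    . . . . . . . . X .
    . . . . . . . . . X
    . . . . . . . . . X
    . . . . . . . . . X
    . . . . . . . . . .
    . . . . . . . . . .

Z-buffer (winner per pixel, '.' = empty):
  1 . . . . . . . . .
  1 0 . . . . . . . .
  1 1 0 . . . . 3 . .
  1 1 1 0 0 . . . . .
  . 1 1 0 0 0 . . 3 .
  . . 1 1 0 0 . . 3 .
  . . . 1 0 0 . . . 3
  . . . . 1 0 . . . 3
  . . . . . 1 . 2 2 3
  . . . . 2 2 2 2 . .
  . . . . 2 2 2 . . .

Answer: 1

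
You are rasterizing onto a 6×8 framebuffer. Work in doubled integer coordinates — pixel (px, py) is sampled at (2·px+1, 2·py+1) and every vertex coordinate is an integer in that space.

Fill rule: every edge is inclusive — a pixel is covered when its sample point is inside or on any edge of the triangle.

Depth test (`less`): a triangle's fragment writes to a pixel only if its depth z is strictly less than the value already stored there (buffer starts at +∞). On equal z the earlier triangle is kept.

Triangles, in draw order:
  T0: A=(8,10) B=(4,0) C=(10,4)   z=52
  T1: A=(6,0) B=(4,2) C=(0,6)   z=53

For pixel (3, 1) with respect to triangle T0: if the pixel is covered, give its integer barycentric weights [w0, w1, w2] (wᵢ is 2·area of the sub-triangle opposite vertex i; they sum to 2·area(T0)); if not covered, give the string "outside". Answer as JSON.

T0:
  2·area = 44
  edge (8, 10)→(4, 0): d=(-4,-10) inclusive
  edge (4, 0)→(10, 4): d=(6,4) inclusive
  edge (10, 4)→(8, 10): d=(-2,6) inclusive
    (2,0)@(5, 1): e=[6,2,36] → #
    (3,0)@(7, 1): e=[26,-6,24] → ·
    (5,0)@(11, 1): e=[66,-22,0] → ·  [on edge]
    (2,1)@(5, 3): e=[-2,14,32] → ·
    (3,1)@(7, 3): e=[18,6,20] → #
    (4,1)@(9, 3): e=[38,-2,8] → ·
    (3,2)@(7, 5): e=[10,18,16] → #
    (4,2)@(9, 5): e=[30,10,4] → #
    (5,2)@(11, 5): e=[50,2,-8] → ·
    (3,3)@(7, 7): e=[2,30,12] → #
    (4,3)@(9, 7): e=[22,22,0] → #  [on edge]
    (5,3)@(11, 7): e=[42,14,-12] → ·
    (3,6)@(7, 13): e=[-22,66,0] → ·  [on edge]
  covered (6 px):
    · · # · · ·
    · · · # · ·
    · · · # # ·
    · · · # # ·
    · · · · · ·
    · · · · · ·
    · · · · · ·
    · · · · · ·
T1:
  degenerate (2·area = 0) — covers nothing

Result: [6,20,18]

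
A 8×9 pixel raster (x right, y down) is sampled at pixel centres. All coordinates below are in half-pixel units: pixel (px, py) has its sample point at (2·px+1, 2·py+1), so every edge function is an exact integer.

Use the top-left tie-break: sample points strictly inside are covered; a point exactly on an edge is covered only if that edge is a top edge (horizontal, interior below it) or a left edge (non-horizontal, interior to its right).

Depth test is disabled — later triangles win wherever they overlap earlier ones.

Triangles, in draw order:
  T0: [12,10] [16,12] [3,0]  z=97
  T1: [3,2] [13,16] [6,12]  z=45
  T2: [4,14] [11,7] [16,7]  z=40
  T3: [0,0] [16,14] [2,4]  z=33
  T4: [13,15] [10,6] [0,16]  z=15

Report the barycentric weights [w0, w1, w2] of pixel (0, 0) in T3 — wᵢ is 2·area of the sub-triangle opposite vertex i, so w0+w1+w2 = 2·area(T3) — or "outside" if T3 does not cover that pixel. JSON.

T0:
  2·area = 22  (B↔C swapped to make it positive)
  edge (12, 10)→(3, 0): d=(-9,-10) top-left  bias=+0
  edge (3, 0)→(16, 12): d=(13,12) right/bottom  bias=-1
  edge (16, 12)→(12, 10): d=(-4,-2) top-left  bias=+0
  covered (0 px):
    · · · · · · · ·
    · · · · · · · ·
    · · · · · · · ·
    · · · · · · · ·
    · · · · · · · ·
    · · · · · · · ·
    · · · · · · · ·
    · · · · · · · ·
    · · · · · · · ·
T1:
  2·area = 58
  edge (3, 2)→(13, 16): d=(10,14) right/bottom  bias=-1
  edge (13, 16)→(6, 12): d=(-7,-4) top-left  bias=+0
  edge (6, 12)→(3, 2): d=(-3,-10) top-left  bias=+0
    (2,2)@(5, 5): e=[2,45,11] → █
    (3,2)@(7, 5): e=[-26,53,31] → ·
    (2,3)@(5, 7): e=[22,31,5] → █
    (3,3)@(7, 7): e=[-6,39,25] → ·
    (2,4)@(5, 9): e=[42,17,-1] → ·
    (3,4)@(7, 9): e=[14,25,19] → █
    (4,4)@(9, 9): e=[-14,33,39] → ·
    (3,5)@(7, 11): e=[34,11,13] → █
    (4,5)@(9, 11): e=[6,19,33] → █
    (5,5)@(11, 11): e=[-22,27,53] → ·
    (3,6)@(7, 13): e=[54,-3,7] → ·
    (4,6)@(9, 13): e=[26,5,27] → █
  covered (6 px):
    · · · · · · · ·
    · · · · · · · ·
    · · █ · · · · ·
    · · █ · · · · ·
    · · · █ · · · ·
    · · · █ █ · · ·
    · · · · █ · · ·
    · · · · · · · ·
    · · · · · · · ·
T2:
  2·area = 35
  edge (4, 14)→(11, 7): d=(7,-7) top-left  bias=+0
  edge (11, 7)→(16, 7): d=(5,0) top-left  bias=+0
  edge (16, 7)→(4, 14): d=(-12,7) right/bottom  bias=-1
    (7,1)@(15, 3): e=[0,-20,55] → ·  [on edge]
    (6,2)@(13, 5): e=[0,-10,45] → ·  [on edge]
    (0,3)@(1, 7): e=[-70,0,105] → ·  [on edge]
    (1,3)@(3, 7): e=[-56,0,91] → ·  [on edge]
    (2,3)@(5, 7): e=[-42,0,77] → ·  [on edge]
    (3,3)@(7, 7): e=[-28,0,63] → ·  [on edge]
    (4,3)@(9, 7): e=[-14,0,49] → ·  [on edge]
    (5,3)@(11, 7): e=[0,0,35] → █  [on edge]
    (6,3)@(13, 7): e=[14,0,21] → █  [on edge]
    (7,3)@(15, 7): e=[28,0,7] → █  [on edge]
    (4,4)@(9, 9): e=[0,10,25] → █  [on edge]
    (6,4)@(13, 9): e=[28,10,-3] → ·
    (3,5)@(7, 11): e=[0,20,15] → █  [on edge]
    (2,6)@(5, 13): e=[0,30,5] → █  [on edge]
    (1,7)@(3, 15): e=[0,40,-5] → ·  [on edge]
    (0,8)@(1, 17): e=[0,50,-15] → ·  [on edge]
  covered (8 px):
    · · · · · · · ·
    · · · · · · · ·
    · · · · · · · ·
    · · · · · █ █ █
    · · · · █ █ · ·
    · · · █ █ · · ·
    · · █ · · · · ·
    · · · · · · · ·
    · · · · · · · ·
T3:
  2·area = 36
  edge (0, 0)→(16, 14): d=(16,14) right/bottom  bias=-1
  edge (16, 14)→(2, 4): d=(-14,-10) top-left  bias=+0
  edge (2, 4)→(0, 0): d=(-2,-4) top-left  bias=+0
    (0,0)@(1, 1): e=[2,32,2] → █
    (1,0)@(3, 1): e=[-26,52,10] → ·
    (0,1)@(1, 3): e=[34,4,-2] → ·
    (1,1)@(3, 3): e=[6,24,6] → █
    (2,1)@(5, 3): e=[-22,44,14] → ·
    (1,2)@(3, 5): e=[38,-4,2] → ·
    (2,2)@(5, 5): e=[10,16,10] → █
    (3,2)@(7, 5): e=[-18,36,18] → ·
    (2,3)@(5, 7): e=[42,-12,6] → ·
    (3,3)@(7, 7): e=[14,8,14] → █
    (4,3)@(9, 7): e=[-14,28,22] → ·
    (3,4)@(7, 9): e=[46,-20,10] → ·
    (4,4)@(9, 9): e=[18,0,18] → █  [on edge]
  covered (5 px):
    █ · · · · · · ·
    · █ · · · · · ·
    · · █ · · · · ·
    · · · █ · · · ·
    · · · · █ · · ·
    · · · · · · · ·
    · · · · · · · ·
    · · · · · · · ·
    · · · · · · · ·
T4:
  2·area = 120  (B↔C swapped to make it positive)
  edge (13, 15)→(0, 16): d=(-13,1) right/bottom  bias=-1
  edge (0, 16)→(10, 6): d=(10,-10) top-left  bias=+0
  edge (10, 6)→(13, 15): d=(3,9) right/bottom  bias=-1
    (7,0)@(15, 1): e=[180,0,-60] → ·  [on edge]
    (4,1)@(9, 3): e=[160,-40,0] → ·  [on edge]
    (6,1)@(13, 3): e=[156,0,-36] → ·  [on edge]
    (5,2)@(11, 5): e=[132,0,-12] → ·  [on edge]
    (4,3)@(9, 7): e=[108,0,12] → █  [on edge]
    (5,3)@(11, 7): e=[106,20,-6] → ·
    (3,4)@(7, 9): e=[84,0,36] → █  [on edge]
    (5,4)@(11, 9): e=[80,40,0] → ·  [on edge]
    (2,5)@(5, 11): e=[60,0,60] → █  [on edge]
    (5,5)@(11, 11): e=[54,60,6] → █
    (6,5)@(13, 11): e=[52,80,-12] → ·
    (1,6)@(3, 13): e=[36,0,84] → █  [on edge]
    (0,7)@(1, 15): e=[12,0,108] → █  [on edge]
    (6,7)@(13, 15): e=[0,120,0] → ·  [on edge]
  covered (18 px):
    · · · · · · · ·
    · · · · · · · ·
    · · · · · · · ·
    · · · · █ · · ·
    · · · █ █ · · ·
    · · █ █ █ █ · ·
    · █ █ █ █ █ · ·
    █ █ █ █ █ █ · ·
    · · · · · · · ·

Result: [32,2,2]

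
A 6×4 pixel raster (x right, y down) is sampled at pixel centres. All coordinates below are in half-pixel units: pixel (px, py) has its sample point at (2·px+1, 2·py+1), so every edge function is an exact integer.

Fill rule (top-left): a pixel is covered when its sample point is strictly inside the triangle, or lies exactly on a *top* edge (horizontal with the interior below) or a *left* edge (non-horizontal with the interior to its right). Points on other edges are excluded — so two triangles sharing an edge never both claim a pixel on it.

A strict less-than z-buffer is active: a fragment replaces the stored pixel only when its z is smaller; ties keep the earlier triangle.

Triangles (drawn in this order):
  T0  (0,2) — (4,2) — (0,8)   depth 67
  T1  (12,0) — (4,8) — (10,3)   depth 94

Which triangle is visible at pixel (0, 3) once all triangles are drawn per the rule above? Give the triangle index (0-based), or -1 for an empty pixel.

T0:
  2·area = 24
  edge (0, 2)→(4, 2): d=(4,0) top-left  bias=+0
  edge (4, 2)→(0, 8): d=(-4,6) right/bottom  bias=-1
  edge (0, 8)→(0, 2): d=(0,-6) top-left  bias=+0
    (0,1)@(1, 3): e=[4,14,6] → X
    (1,1)@(3, 3): e=[4,2,18] → X
    (2,1)@(5, 3): e=[4,-10,30] → .
    (0,2)@(1, 5): e=[12,6,6] → X
    (1,2)@(3, 5): e=[12,-6,18] → .
    (0,3)@(1, 7): e=[20,-2,6] → .
  covered (3 px):
    . . . . . .
    X X . . . .
    X . . . . .
    . . . . . .
T1:
  2·area = 8  (B↔C swapped to make it positive)
  edge (12, 0)→(10, 3): d=(-2,3) right/bottom  bias=-1
  edge (10, 3)→(4, 8): d=(-6,5) right/bottom  bias=-1
  edge (4, 8)→(12, 0): d=(8,-8) top-left  bias=+0
    (5,0)@(11, 1): e=[1,7,0] → X  [on edge]
    (4,1)@(9, 3): e=[3,5,0] → X  [on edge]
    (5,1)@(11, 3): e=[-3,-5,16] → .
    (3,2)@(7, 5): e=[5,3,0] → X  [on edge]
    (4,2)@(9, 5): e=[-1,-7,16] → .
    (2,3)@(5, 7): e=[7,1,0] → X  [on edge]
    (3,3)@(7, 7): e=[1,-9,16] → .
  covered (4 px):
    . . . . . X
    . . . . X .
    . . . X . .
    . . X . . .

Z-buffer (winner per pixel, '.' = empty):
  . . . . . 1
  0 0 . . 1 .
  0 . . 1 . .
  . . 1 . . .

Answer: -1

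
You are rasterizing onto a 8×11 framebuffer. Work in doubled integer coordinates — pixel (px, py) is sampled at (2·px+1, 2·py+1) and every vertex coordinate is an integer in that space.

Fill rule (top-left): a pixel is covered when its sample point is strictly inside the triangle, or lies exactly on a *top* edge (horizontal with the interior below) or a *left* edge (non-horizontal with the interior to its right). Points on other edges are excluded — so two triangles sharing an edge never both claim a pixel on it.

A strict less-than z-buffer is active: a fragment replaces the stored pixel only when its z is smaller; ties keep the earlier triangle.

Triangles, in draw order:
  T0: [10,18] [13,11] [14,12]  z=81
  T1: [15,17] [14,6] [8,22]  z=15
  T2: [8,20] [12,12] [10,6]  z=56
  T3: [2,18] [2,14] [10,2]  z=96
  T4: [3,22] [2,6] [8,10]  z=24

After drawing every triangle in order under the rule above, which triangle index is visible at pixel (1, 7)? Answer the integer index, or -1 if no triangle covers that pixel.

T0:
  2·area = 10
  edge (10, 18)→(13, 11): d=(3,-7) top-left  bias=+0
  edge (13, 11)→(14, 12): d=(1,1) right/bottom  bias=-1
  edge (14, 12)→(10, 18): d=(-4,6) right/bottom  bias=-1
    (1,0)@(3, 1): e=[-100,0,110] → ·  [on edge]
    (2,1)@(5, 3): e=[-80,0,90] → ·  [on edge]
    (3,2)@(7, 5): e=[-60,0,70] → ·  [on edge]
    (4,3)@(9, 7): e=[-40,0,50] → ·  [on edge]
    (5,4)@(11, 9): e=[-20,0,30] → ·  [on edge]
    (6,5)@(13, 11): e=[0,0,10] → ·  [on edge]
    (6,6)@(13, 13): e=[6,2,2] → █
    (7,6)@(15, 13): e=[20,0,-10] → ·  [on edge]
    (6,7)@(13, 15): e=[12,4,-6] → ·
  covered (1 px):
    · · · · · · · ·
    · · · · · · · ·
    · · · · · · · ·
    · · · · · · · ·
    · · · · · · · ·
    · · · · · · · ·
    · · · · · · █ ·
    · · · · · · · ·
    · · · · · · · ·
    · · · · · · · ·
    · · · · · · · ·
T1:
  2·area = 82  (B↔C swapped to make it positive)
  edge (15, 17)→(8, 22): d=(-7,5) right/bottom  bias=-1
  edge (8, 22)→(14, 6): d=(6,-16) top-left  bias=+0
  edge (14, 6)→(15, 17): d=(1,11) right/bottom  bias=-1
    (6,4)@(13, 9): e=[66,2,14] → █
    (7,4)@(15, 9): e=[56,34,-8] → ·
    (6,5)@(13, 11): e=[52,14,16] → █
    (7,5)@(15, 11): e=[42,46,-6] → ·
    (6,6)@(13, 13): e=[38,26,18] → █
    (7,6)@(15, 13): e=[28,58,-4] → ·
    (5,7)@(11, 15): e=[34,6,42] → █
    (7,7)@(15, 15): e=[14,70,-2] → ·
    (5,8)@(11, 17): e=[20,18,44] → █
    (7,8)@(15, 17): e=[0,82,0] → ·  [on edge]
    (5,9)@(11, 19): e=[6,30,46] → █
    (6,9)@(13, 19): e=[-4,62,24] → ·
  covered (9 px):
    · · · · · · · ·
    · · · · · · · ·
    · · · · · · · ·
    · · · · · · · ·
    · · · · · · █ ·
    · · · · · · █ ·
    · · · · · · █ ·
    · · · · · █ █ ·
    · · · · · █ █ ·
    · · · · · █ · ·
    · · · · █ · · ·
T2:
  2·area = 40  (B↔C swapped to make it positive)
  edge (8, 20)→(10, 6): d=(2,-14) top-left  bias=+0
  edge (10, 6)→(12, 12): d=(2,6) right/bottom  bias=-1
  edge (12, 12)→(8, 20): d=(-4,8) right/bottom  bias=-1
    (4,1)@(9, 3): e=[-20,0,60] → ·  [on edge]
    (5,4)@(11, 9): e=[20,0,20] → ·  [on edge]
    (5,5)@(11, 11): e=[24,4,12] → █
    (6,5)@(13, 11): e=[52,-8,-4] → ·
    (4,6)@(9, 13): e=[0,20,20] → █  [on edge]
    (6,6)@(13, 13): e=[56,-4,-12] → ·
    (4,7)@(9, 15): e=[4,24,12] → █
    (5,7)@(11, 15): e=[32,12,-4] → ·
    (6,7)@(13, 15): e=[60,0,-20] → ·  [on edge]
    (4,8)@(9, 17): e=[8,28,4] → █
    (5,8)@(11, 17): e=[36,16,-12] → ·
    (4,9)@(9, 19): e=[12,32,-4] → ·
    (7,10)@(15, 21): e=[100,0,-60] → ·  [on edge]
  covered (5 px):
    · · · · · · · ·
    · · · · · · · ·
    · · · · · · · ·
    · · · · · · · ·
    · · · · · · · ·
    · · · · · █ · ·
    · · · · █ █ · ·
    · · · · █ · · ·
    · · · · █ · · ·
    · · · · · · · ·
    · · · · · · · ·
T3:
  2·area = 32
  edge (2, 18)→(2, 14): d=(0,-4) top-left  bias=+0
  edge (2, 14)→(10, 2): d=(8,-12) top-left  bias=+0
  edge (10, 2)→(2, 18): d=(-8,16) right/bottom  bias=-1
    (3,3)@(7, 7): e=[20,4,8] → █
    (4,3)@(9, 7): e=[28,28,-24] → ·
    (3,4)@(7, 9): e=[20,20,-8] → ·
    (2,5)@(5, 11): e=[12,12,8] → █
    (3,5)@(7, 11): e=[20,36,-24] → ·
    (1,6)@(3, 13): e=[4,4,24] → █
    (2,6)@(5, 13): e=[12,28,-8] → ·
    (1,7)@(3, 15): e=[4,20,8] → █
    (2,7)@(5, 15): e=[12,44,-24] → ·
    (1,8)@(3, 17): e=[4,36,-8] → ·
  covered (4 px):
    · · · · · · · ·
    · · · · · · · ·
    · · · · · · · ·
    · · · █ · · · ·
    · · · · · · · ·
    · · █ · · · · ·
    · █ · · · · · ·
    · █ · · · · · ·
    · · · · · · · ·
    · · · · · · · ·
    · · · · · · · ·
T4:
  2·area = 92
  edge (3, 22)→(2, 6): d=(-1,-16) top-left  bias=+0
  edge (2, 6)→(8, 10): d=(6,4) right/bottom  bias=-1
  edge (8, 10)→(3, 22): d=(-5,12) right/bottom  bias=-1
    (1,3)@(3, 7): e=[15,2,75] → █
    (2,3)@(5, 7): e=[47,-6,51] → ·
    (1,4)@(3, 9): e=[13,14,65] → █
    (2,4)@(5, 9): e=[45,6,41] → █
    (3,4)@(7, 9): e=[77,-2,17] → ·
    (1,5)@(3, 11): e=[11,26,55] → █
    (3,5)@(7, 11): e=[75,10,7] → █
    (4,5)@(9, 11): e=[107,2,-17] → ·
    (1,6)@(3, 13): e=[9,38,45] → █
    (3,6)@(7, 13): e=[73,22,-3] → ·
    (1,7)@(3, 15): e=[7,50,35] → █
    (3,7)@(7, 15): e=[71,34,-13] → ·
  covered (14 px):
    · · · · · · · ·
    · · · · · · · ·
    · · · · · · · ·
    · █ · · · · · ·
    · █ █ · · · · ·
    · █ █ █ · · · ·
    · █ █ · · · · ·
    · █ █ · · · · ·
    · █ █ · · · · ·
    · █ · · · · · ·
    · █ · · · · · ·

Z-buffer (winner per pixel, '.' = empty):
  . . . . . . . .
  . . . . . . . .
  . . . . . . . .
  . 4 . 3 . . . .
  . 4 4 . . . 1 .
  . 4 4 4 . 2 1 .
  . 4 4 . 2 2 1 .
  . 4 4 . 2 1 1 .
  . 4 4 . 2 1 1 .
  . 4 . . . 1 . .
  . 4 . . 1 . . .

Result: 4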